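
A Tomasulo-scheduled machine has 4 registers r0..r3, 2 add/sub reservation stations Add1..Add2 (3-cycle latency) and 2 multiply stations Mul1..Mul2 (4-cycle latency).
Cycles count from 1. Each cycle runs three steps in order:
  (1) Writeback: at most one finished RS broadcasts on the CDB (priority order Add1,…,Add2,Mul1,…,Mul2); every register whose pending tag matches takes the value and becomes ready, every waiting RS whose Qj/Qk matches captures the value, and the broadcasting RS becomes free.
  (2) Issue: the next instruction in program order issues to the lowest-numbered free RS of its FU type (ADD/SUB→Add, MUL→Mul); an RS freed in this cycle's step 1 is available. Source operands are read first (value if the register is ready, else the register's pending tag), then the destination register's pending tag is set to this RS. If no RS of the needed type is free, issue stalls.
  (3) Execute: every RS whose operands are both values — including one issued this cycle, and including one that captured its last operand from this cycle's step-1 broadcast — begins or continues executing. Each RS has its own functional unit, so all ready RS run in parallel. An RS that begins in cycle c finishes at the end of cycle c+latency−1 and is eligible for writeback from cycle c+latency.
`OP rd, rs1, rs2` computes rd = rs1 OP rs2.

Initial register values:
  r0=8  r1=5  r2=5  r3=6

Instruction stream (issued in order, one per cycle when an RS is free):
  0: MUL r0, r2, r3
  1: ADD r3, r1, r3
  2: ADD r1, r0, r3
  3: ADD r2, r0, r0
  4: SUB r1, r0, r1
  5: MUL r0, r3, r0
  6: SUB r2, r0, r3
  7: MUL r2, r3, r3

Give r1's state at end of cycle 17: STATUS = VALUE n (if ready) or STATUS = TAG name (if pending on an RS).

STATUS = VALUE -11

cycle 1: issue MUL r0<-Mul1 // r0:Mul1,r1:5,r2:5,r3:6
cycle 2: issue ADD r3<-Add1 // r0:Mul1,r1:5,r2:5,r3:Add1
cycle 3: issue ADD r1<-Add2 // r0:Mul1,r1:Add2,r2:5,r3:Add1
cycle 4: stall // r0:Mul1,r1:Add2,r2:5,r3:Add1
cycle 5: CDB Add1=11; issue ADD r2<-Add1 // r0:Mul1,r1:Add2,r2:Add1,r3:11
cycle 6: CDB Mul1=30; stall // r0:30,r1:Add2,r2:Add1,r3:11
cycle 7: stall // r0:30,r1:Add2,r2:Add1,r3:11
cycle 8: stall // r0:30,r1:Add2,r2:Add1,r3:11
cycle 9: CDB Add1=60; issue SUB r1<-Add1 // r0:30,r1:Add1,r2:60,r3:11
cycle 10: CDB Add2=41; issue MUL r0<-Mul1 // r0:Mul1,r1:Add1,r2:60,r3:11
cycle 11: issue SUB r2<-Add2 // r0:Mul1,r1:Add1,r2:Add2,r3:11
cycle 12: issue MUL r2<-Mul2 // r0:Mul1,r1:Add1,r2:Mul2,r3:11
cycle 13: CDB Add1=-11 // r0:Mul1,r1:-11,r2:Mul2,r3:11
cycle 14: CDB Mul1=330 // r0:330,r1:-11,r2:Mul2,r3:11
cycle 15: - // r0:330,r1:-11,r2:Mul2,r3:11
cycle 16: CDB Mul2=121 // r0:330,r1:-11,r2:121,r3:11
cycle 17: CDB Add2=319 // r0:330,r1:-11,r2:121,r3:11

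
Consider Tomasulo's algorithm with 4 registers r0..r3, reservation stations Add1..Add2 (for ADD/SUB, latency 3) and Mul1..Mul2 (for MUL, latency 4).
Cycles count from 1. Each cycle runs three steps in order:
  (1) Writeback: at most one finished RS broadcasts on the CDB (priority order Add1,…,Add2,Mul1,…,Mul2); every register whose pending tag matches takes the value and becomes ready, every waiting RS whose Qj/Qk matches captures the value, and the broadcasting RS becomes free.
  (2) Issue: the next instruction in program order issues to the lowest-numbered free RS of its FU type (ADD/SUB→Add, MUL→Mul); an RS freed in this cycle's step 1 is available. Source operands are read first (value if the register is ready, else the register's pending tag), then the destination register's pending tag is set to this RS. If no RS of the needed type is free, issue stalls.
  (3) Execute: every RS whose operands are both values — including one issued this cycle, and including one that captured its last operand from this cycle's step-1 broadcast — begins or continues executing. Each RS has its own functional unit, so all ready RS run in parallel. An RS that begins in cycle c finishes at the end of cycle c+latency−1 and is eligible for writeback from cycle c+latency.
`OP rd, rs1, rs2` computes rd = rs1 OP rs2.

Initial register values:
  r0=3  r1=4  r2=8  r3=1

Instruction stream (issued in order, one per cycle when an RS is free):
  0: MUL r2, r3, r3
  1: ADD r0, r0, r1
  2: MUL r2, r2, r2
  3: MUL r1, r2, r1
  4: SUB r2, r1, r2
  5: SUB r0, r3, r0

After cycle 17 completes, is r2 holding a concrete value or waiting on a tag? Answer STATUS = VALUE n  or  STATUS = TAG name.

  c1: issue MUL r2<-Mul1  regs: r0:3,r1:4,r2:Mul1,r3:1
  c2: issue ADD r0<-Add1  regs: r0:Add1,r1:4,r2:Mul1,r3:1
  c3: issue MUL r2<-Mul2  regs: r0:Add1,r1:4,r2:Mul2,r3:1
  c4: stall  regs: r0:Add1,r1:4,r2:Mul2,r3:1
  c5: CDB Add1=7; stall  regs: r0:7,r1:4,r2:Mul2,r3:1
  c6: CDB Mul1=1; issue MUL r1<-Mul1  regs: r0:7,r1:Mul1,r2:Mul2,r3:1
  c7: issue SUB r2<-Add1  regs: r0:7,r1:Mul1,r2:Add1,r3:1
  c8: issue SUB r0<-Add2  regs: r0:Add2,r1:Mul1,r2:Add1,r3:1
  c9: -  regs: r0:Add2,r1:Mul1,r2:Add1,r3:1
  c10: CDB Mul2=1  regs: r0:Add2,r1:Mul1,r2:Add1,r3:1
  c11: CDB Add2=-6  regs: r0:-6,r1:Mul1,r2:Add1,r3:1
  c12: -  regs: r0:-6,r1:Mul1,r2:Add1,r3:1
  c13: -  regs: r0:-6,r1:Mul1,r2:Add1,r3:1
  c14: CDB Mul1=4  regs: r0:-6,r1:4,r2:Add1,r3:1
  c15: -  regs: r0:-6,r1:4,r2:Add1,r3:1
  c16: -  regs: r0:-6,r1:4,r2:Add1,r3:1
  c17: CDB Add1=3  regs: r0:-6,r1:4,r2:3,r3:1

STATUS = VALUE 3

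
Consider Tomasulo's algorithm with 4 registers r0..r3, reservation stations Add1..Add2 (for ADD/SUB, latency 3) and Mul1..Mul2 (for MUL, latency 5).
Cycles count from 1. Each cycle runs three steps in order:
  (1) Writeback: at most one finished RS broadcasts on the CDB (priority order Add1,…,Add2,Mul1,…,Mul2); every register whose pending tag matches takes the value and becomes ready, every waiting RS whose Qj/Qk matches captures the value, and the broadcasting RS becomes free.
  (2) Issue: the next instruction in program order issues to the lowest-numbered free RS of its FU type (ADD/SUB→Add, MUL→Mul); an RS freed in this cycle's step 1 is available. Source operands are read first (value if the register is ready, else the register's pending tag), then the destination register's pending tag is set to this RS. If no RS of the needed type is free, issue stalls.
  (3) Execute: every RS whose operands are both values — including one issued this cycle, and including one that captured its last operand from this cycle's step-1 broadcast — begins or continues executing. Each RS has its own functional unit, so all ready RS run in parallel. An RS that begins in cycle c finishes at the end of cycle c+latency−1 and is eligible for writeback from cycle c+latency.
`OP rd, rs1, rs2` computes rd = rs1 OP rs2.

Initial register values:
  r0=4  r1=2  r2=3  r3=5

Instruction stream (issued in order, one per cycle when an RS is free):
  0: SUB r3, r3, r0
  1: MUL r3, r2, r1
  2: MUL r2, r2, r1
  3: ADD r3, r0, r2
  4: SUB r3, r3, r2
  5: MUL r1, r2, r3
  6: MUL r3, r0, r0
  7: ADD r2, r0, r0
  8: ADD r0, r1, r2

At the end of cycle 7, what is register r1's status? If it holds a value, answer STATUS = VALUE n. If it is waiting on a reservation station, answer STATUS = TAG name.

STATUS = TAG Mul1

c1: issue SUB r3<-Add1 | r0:4,r1:2,r2:3,r3:Add1
c2: issue MUL r3<-Mul1 | r0:4,r1:2,r2:3,r3:Mul1
c3: issue MUL r2<-Mul2 | r0:4,r1:2,r2:Mul2,r3:Mul1
c4: CDB Add1=1; issue ADD r3<-Add1 | r0:4,r1:2,r2:Mul2,r3:Add1
c5: issue SUB r3<-Add2 | r0:4,r1:2,r2:Mul2,r3:Add2
c6: stall | r0:4,r1:2,r2:Mul2,r3:Add2
c7: CDB Mul1=6; issue MUL r1<-Mul1 | r0:4,r1:Mul1,r2:Mul2,r3:Add2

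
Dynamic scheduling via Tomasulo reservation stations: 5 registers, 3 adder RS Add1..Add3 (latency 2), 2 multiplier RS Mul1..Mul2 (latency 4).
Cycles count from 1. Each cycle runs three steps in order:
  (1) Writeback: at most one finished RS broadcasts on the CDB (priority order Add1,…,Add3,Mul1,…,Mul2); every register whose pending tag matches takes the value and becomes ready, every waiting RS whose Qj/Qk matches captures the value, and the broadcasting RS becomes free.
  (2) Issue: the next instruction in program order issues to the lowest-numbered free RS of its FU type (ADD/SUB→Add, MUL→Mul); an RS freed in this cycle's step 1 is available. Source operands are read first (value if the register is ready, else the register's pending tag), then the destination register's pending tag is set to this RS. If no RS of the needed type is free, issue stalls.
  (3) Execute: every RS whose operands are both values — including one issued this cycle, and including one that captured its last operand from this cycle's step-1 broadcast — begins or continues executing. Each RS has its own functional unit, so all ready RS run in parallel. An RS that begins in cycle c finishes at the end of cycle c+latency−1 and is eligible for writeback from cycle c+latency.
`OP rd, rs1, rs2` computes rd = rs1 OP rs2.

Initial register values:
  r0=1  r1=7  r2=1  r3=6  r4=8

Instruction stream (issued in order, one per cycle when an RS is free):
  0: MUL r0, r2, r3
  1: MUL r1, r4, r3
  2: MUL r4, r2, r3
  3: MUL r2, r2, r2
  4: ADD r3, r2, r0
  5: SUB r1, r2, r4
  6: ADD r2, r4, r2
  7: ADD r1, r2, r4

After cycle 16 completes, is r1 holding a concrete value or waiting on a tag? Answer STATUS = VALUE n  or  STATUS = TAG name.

STATUS = VALUE 13

cycle 1: issue MUL r0<-Mul1 // r0:Mul1,r1:7,r2:1,r3:6,r4:8
cycle 2: issue MUL r1<-Mul2 // r0:Mul1,r1:Mul2,r2:1,r3:6,r4:8
cycle 3: stall // r0:Mul1,r1:Mul2,r2:1,r3:6,r4:8
cycle 4: stall // r0:Mul1,r1:Mul2,r2:1,r3:6,r4:8
cycle 5: CDB Mul1=6; issue MUL r4<-Mul1 // r0:6,r1:Mul2,r2:1,r3:6,r4:Mul1
cycle 6: CDB Mul2=48; issue MUL r2<-Mul2 // r0:6,r1:48,r2:Mul2,r3:6,r4:Mul1
cycle 7: issue ADD r3<-Add1 // r0:6,r1:48,r2:Mul2,r3:Add1,r4:Mul1
cycle 8: issue SUB r1<-Add2 // r0:6,r1:Add2,r2:Mul2,r3:Add1,r4:Mul1
cycle 9: CDB Mul1=6; issue ADD r2<-Add3 // r0:6,r1:Add2,r2:Add3,r3:Add1,r4:6
cycle 10: CDB Mul2=1; stall // r0:6,r1:Add2,r2:Add3,r3:Add1,r4:6
cycle 11: stall // r0:6,r1:Add2,r2:Add3,r3:Add1,r4:6
cycle 12: CDB Add1=7; issue ADD r1<-Add1 // r0:6,r1:Add1,r2:Add3,r3:7,r4:6
cycle 13: CDB Add2=-5 // r0:6,r1:Add1,r2:Add3,r3:7,r4:6
cycle 14: CDB Add3=7 // r0:6,r1:Add1,r2:7,r3:7,r4:6
cycle 15: - // r0:6,r1:Add1,r2:7,r3:7,r4:6
cycle 16: CDB Add1=13 // r0:6,r1:13,r2:7,r3:7,r4:6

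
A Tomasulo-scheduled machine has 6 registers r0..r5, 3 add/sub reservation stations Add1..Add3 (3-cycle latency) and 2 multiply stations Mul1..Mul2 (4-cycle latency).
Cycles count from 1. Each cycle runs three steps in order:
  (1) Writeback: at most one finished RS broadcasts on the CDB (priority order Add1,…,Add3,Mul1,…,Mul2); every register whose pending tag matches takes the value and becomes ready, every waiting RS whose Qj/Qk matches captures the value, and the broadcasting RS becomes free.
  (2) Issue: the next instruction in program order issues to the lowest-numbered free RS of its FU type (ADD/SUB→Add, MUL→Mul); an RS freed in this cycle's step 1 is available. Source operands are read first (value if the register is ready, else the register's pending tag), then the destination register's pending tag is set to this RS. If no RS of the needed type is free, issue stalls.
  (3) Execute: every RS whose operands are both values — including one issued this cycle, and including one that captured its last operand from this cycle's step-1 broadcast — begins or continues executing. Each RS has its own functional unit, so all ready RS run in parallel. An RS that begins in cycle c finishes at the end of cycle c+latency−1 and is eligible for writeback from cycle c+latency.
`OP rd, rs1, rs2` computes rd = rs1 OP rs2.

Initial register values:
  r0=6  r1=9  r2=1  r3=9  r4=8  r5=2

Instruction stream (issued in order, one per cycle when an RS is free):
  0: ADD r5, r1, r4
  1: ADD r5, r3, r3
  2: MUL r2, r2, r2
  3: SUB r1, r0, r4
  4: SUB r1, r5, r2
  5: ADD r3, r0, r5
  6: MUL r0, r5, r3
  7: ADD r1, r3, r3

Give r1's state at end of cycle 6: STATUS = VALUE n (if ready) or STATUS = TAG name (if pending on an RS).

cycle 1: issue ADD r5<-Add1 // r0:6,r1:9,r2:1,r3:9,r4:8,r5:Add1
cycle 2: issue ADD r5<-Add2 // r0:6,r1:9,r2:1,r3:9,r4:8,r5:Add2
cycle 3: issue MUL r2<-Mul1 // r0:6,r1:9,r2:Mul1,r3:9,r4:8,r5:Add2
cycle 4: CDB Add1=17; issue SUB r1<-Add1 // r0:6,r1:Add1,r2:Mul1,r3:9,r4:8,r5:Add2
cycle 5: CDB Add2=18; issue SUB r1<-Add2 // r0:6,r1:Add2,r2:Mul1,r3:9,r4:8,r5:18
cycle 6: issue ADD r3<-Add3 // r0:6,r1:Add2,r2:Mul1,r3:Add3,r4:8,r5:18

STATUS = TAG Add2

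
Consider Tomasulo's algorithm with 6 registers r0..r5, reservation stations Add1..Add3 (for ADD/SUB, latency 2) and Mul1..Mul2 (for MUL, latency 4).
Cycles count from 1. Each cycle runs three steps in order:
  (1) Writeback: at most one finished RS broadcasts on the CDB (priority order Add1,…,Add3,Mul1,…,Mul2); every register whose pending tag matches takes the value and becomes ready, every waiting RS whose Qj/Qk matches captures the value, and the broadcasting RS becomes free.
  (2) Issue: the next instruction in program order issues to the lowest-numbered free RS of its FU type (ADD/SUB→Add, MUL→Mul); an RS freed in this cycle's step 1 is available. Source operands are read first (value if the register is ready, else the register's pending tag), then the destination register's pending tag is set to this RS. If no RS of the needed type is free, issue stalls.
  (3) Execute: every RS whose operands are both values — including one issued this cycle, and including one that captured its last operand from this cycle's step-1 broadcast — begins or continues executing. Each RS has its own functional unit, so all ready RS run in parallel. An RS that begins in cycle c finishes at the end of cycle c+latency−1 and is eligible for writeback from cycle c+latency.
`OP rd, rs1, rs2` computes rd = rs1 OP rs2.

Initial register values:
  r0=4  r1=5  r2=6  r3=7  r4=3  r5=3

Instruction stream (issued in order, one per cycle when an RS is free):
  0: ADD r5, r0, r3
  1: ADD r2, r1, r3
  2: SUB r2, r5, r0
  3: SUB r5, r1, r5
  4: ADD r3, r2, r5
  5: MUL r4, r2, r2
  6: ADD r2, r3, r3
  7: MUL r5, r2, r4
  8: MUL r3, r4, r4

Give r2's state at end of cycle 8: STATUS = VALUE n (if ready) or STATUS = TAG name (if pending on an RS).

cycle 1: issue ADD r5<-Add1 // r0:4,r1:5,r2:6,r3:7,r4:3,r5:Add1
cycle 2: issue ADD r2<-Add2 // r0:4,r1:5,r2:Add2,r3:7,r4:3,r5:Add1
cycle 3: CDB Add1=11; issue SUB r2<-Add1 // r0:4,r1:5,r2:Add1,r3:7,r4:3,r5:11
cycle 4: CDB Add2=12; issue SUB r5<-Add2 // r0:4,r1:5,r2:Add1,r3:7,r4:3,r5:Add2
cycle 5: CDB Add1=7; issue ADD r3<-Add1 // r0:4,r1:5,r2:7,r3:Add1,r4:3,r5:Add2
cycle 6: CDB Add2=-6; issue MUL r4<-Mul1 // r0:4,r1:5,r2:7,r3:Add1,r4:Mul1,r5:-6
cycle 7: issue ADD r2<-Add2 // r0:4,r1:5,r2:Add2,r3:Add1,r4:Mul1,r5:-6
cycle 8: CDB Add1=1; issue MUL r5<-Mul2 // r0:4,r1:5,r2:Add2,r3:1,r4:Mul1,r5:Mul2

STATUS = TAG Add2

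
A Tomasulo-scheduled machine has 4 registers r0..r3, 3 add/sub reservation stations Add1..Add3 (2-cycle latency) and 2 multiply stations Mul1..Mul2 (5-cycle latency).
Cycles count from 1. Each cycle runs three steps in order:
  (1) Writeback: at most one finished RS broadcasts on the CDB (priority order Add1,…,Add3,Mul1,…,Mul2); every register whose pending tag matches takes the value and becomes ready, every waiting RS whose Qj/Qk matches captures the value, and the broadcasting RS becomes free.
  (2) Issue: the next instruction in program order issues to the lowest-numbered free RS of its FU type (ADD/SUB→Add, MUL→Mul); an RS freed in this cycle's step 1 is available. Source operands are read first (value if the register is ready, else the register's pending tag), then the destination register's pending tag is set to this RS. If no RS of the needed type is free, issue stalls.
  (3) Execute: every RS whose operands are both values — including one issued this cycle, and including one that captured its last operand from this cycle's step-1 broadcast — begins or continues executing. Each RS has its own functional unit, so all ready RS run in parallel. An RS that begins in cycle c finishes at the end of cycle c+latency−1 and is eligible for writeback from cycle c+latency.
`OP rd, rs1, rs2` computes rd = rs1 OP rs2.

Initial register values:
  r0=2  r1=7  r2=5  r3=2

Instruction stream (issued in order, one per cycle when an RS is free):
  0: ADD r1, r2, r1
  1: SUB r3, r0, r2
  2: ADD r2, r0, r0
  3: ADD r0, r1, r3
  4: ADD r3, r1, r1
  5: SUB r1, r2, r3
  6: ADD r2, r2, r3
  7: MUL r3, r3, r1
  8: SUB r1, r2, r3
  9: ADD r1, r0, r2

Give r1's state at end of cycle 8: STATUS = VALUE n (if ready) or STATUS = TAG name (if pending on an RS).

STATUS = TAG Add2

c1: issue ADD r1<-Add1 | r0:2,r1:Add1,r2:5,r3:2
c2: issue SUB r3<-Add2 | r0:2,r1:Add1,r2:5,r3:Add2
c3: CDB Add1=12; issue ADD r2<-Add1 | r0:2,r1:12,r2:Add1,r3:Add2
c4: CDB Add2=-3; issue ADD r0<-Add2 | r0:Add2,r1:12,r2:Add1,r3:-3
c5: CDB Add1=4; issue ADD r3<-Add1 | r0:Add2,r1:12,r2:4,r3:Add1
c6: CDB Add2=9; issue SUB r1<-Add2 | r0:9,r1:Add2,r2:4,r3:Add1
c7: CDB Add1=24; issue ADD r2<-Add1 | r0:9,r1:Add2,r2:Add1,r3:24
c8: issue MUL r3<-Mul1 | r0:9,r1:Add2,r2:Add1,r3:Mul1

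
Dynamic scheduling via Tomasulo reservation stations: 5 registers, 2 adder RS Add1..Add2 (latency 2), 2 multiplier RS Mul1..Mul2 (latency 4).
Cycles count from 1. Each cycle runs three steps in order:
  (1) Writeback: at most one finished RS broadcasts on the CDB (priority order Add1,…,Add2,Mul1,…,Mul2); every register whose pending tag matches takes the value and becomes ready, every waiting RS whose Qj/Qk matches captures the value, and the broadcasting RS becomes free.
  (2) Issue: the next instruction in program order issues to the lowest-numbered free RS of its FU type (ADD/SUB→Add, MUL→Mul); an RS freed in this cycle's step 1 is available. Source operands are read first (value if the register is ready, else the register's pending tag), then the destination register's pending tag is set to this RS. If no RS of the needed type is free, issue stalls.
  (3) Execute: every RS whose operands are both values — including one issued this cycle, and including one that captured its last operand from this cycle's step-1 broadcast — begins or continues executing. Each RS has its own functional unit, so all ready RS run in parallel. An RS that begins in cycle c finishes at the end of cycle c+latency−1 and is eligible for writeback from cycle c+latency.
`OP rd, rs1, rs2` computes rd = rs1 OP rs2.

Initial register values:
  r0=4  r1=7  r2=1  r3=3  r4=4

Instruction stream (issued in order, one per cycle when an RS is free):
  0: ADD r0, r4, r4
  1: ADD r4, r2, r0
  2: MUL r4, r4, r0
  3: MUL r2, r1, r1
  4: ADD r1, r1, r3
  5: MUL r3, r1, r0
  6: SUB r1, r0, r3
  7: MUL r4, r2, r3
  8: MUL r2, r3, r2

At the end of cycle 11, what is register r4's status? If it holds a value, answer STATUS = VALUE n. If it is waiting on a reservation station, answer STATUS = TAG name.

STATUS = TAG Mul1

c1: issue ADD r0<-Add1 | r0:Add1,r1:7,r2:1,r3:3,r4:4
c2: issue ADD r4<-Add2 | r0:Add1,r1:7,r2:1,r3:3,r4:Add2
c3: CDB Add1=8; issue MUL r4<-Mul1 | r0:8,r1:7,r2:1,r3:3,r4:Mul1
c4: issue MUL r2<-Mul2 | r0:8,r1:7,r2:Mul2,r3:3,r4:Mul1
c5: CDB Add2=9; issue ADD r1<-Add1 | r0:8,r1:Add1,r2:Mul2,r3:3,r4:Mul1
c6: stall | r0:8,r1:Add1,r2:Mul2,r3:3,r4:Mul1
c7: CDB Add1=10; stall | r0:8,r1:10,r2:Mul2,r3:3,r4:Mul1
c8: CDB Mul2=49; issue MUL r3<-Mul2 | r0:8,r1:10,r2:49,r3:Mul2,r4:Mul1
c9: CDB Mul1=72; issue SUB r1<-Add1 | r0:8,r1:Add1,r2:49,r3:Mul2,r4:72
c10: issue MUL r4<-Mul1 | r0:8,r1:Add1,r2:49,r3:Mul2,r4:Mul1
c11: stall | r0:8,r1:Add1,r2:49,r3:Mul2,r4:Mul1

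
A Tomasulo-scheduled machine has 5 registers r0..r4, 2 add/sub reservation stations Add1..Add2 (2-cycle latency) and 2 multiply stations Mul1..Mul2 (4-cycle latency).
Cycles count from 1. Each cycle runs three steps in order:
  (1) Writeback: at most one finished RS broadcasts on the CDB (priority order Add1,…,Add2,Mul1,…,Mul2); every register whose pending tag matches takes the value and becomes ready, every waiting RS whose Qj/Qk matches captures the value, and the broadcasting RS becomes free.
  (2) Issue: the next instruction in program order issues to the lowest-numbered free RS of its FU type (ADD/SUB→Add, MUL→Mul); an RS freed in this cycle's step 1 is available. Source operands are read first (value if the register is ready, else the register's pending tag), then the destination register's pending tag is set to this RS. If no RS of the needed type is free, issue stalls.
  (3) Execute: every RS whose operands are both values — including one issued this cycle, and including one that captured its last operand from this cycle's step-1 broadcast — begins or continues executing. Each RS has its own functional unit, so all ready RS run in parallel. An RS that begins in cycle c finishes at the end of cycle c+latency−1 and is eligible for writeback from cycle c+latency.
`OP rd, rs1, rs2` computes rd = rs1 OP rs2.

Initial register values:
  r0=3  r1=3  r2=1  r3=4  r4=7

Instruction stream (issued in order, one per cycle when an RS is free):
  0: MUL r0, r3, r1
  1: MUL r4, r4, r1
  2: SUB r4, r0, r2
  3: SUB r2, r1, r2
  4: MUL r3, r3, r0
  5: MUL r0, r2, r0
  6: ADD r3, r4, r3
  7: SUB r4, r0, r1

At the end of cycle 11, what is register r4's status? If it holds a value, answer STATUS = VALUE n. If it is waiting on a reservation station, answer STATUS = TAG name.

c1: issue MUL r0<-Mul1 | r0:Mul1,r1:3,r2:1,r3:4,r4:7
c2: issue MUL r4<-Mul2 | r0:Mul1,r1:3,r2:1,r3:4,r4:Mul2
c3: issue SUB r4<-Add1 | r0:Mul1,r1:3,r2:1,r3:4,r4:Add1
c4: issue SUB r2<-Add2 | r0:Mul1,r1:3,r2:Add2,r3:4,r4:Add1
c5: CDB Mul1=12; issue MUL r3<-Mul1 | r0:12,r1:3,r2:Add2,r3:Mul1,r4:Add1
c6: CDB Add2=2; stall | r0:12,r1:3,r2:2,r3:Mul1,r4:Add1
c7: CDB Add1=11; stall | r0:12,r1:3,r2:2,r3:Mul1,r4:11
c8: CDB Mul2=21; issue MUL r0<-Mul2 | r0:Mul2,r1:3,r2:2,r3:Mul1,r4:11
c9: CDB Mul1=48; issue ADD r3<-Add1 | r0:Mul2,r1:3,r2:2,r3:Add1,r4:11
c10: issue SUB r4<-Add2 | r0:Mul2,r1:3,r2:2,r3:Add1,r4:Add2
c11: CDB Add1=59 | r0:Mul2,r1:3,r2:2,r3:59,r4:Add2

STATUS = TAG Add2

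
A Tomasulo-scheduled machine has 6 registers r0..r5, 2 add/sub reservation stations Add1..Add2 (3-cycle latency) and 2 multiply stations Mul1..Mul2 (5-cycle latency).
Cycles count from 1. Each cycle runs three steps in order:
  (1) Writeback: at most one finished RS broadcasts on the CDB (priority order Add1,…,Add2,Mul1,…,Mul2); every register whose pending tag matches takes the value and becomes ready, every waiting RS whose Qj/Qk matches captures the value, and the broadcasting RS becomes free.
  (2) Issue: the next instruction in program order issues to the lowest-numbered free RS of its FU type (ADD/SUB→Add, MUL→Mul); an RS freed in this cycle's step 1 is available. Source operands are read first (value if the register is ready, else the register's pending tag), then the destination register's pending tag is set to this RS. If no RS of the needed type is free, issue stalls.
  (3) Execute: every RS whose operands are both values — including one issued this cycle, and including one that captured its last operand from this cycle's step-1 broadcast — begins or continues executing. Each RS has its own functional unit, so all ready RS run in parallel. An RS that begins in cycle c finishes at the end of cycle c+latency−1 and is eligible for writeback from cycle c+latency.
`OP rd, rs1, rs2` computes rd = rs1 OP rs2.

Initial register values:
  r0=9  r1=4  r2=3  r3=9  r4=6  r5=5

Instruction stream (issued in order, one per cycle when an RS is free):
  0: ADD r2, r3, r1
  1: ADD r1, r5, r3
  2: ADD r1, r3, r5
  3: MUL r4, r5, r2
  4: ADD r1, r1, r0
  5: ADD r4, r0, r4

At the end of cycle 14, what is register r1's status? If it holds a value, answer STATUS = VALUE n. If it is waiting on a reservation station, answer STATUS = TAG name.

STATUS = VALUE 23

cycle 1: issue ADD r2<-Add1 // r0:9,r1:4,r2:Add1,r3:9,r4:6,r5:5
cycle 2: issue ADD r1<-Add2 // r0:9,r1:Add2,r2:Add1,r3:9,r4:6,r5:5
cycle 3: stall // r0:9,r1:Add2,r2:Add1,r3:9,r4:6,r5:5
cycle 4: CDB Add1=13; issue ADD r1<-Add1 // r0:9,r1:Add1,r2:13,r3:9,r4:6,r5:5
cycle 5: CDB Add2=14; issue MUL r4<-Mul1 // r0:9,r1:Add1,r2:13,r3:9,r4:Mul1,r5:5
cycle 6: issue ADD r1<-Add2 // r0:9,r1:Add2,r2:13,r3:9,r4:Mul1,r5:5
cycle 7: CDB Add1=14; issue ADD r4<-Add1 // r0:9,r1:Add2,r2:13,r3:9,r4:Add1,r5:5
cycle 8: - // r0:9,r1:Add2,r2:13,r3:9,r4:Add1,r5:5
cycle 9: - // r0:9,r1:Add2,r2:13,r3:9,r4:Add1,r5:5
cycle 10: CDB Add2=23 // r0:9,r1:23,r2:13,r3:9,r4:Add1,r5:5
cycle 11: CDB Mul1=65 // r0:9,r1:23,r2:13,r3:9,r4:Add1,r5:5
cycle 12: - // r0:9,r1:23,r2:13,r3:9,r4:Add1,r5:5
cycle 13: - // r0:9,r1:23,r2:13,r3:9,r4:Add1,r5:5
cycle 14: CDB Add1=74 // r0:9,r1:23,r2:13,r3:9,r4:74,r5:5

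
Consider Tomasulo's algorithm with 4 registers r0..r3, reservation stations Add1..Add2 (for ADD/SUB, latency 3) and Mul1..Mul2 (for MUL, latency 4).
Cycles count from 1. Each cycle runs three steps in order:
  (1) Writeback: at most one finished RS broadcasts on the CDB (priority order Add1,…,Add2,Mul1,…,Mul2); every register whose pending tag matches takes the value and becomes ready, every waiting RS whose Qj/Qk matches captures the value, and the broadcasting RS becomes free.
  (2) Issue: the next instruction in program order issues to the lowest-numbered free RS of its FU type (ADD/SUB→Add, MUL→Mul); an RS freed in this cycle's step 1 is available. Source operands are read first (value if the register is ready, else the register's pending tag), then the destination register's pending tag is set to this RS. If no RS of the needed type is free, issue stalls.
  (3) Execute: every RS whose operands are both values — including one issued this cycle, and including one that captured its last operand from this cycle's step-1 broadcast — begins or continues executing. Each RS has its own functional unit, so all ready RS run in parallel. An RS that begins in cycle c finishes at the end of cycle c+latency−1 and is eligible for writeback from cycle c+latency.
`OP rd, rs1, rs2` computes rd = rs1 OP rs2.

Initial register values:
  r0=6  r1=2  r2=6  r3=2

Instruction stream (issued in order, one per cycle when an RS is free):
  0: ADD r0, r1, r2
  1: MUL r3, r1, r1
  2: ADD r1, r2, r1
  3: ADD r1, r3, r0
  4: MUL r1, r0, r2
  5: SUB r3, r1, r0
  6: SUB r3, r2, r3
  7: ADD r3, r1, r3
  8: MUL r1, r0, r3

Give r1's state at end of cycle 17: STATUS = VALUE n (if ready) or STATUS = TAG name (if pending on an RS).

STATUS = TAG Mul1

  c1: issue ADD r0<-Add1  regs: r0:Add1,r1:2,r2:6,r3:2
  c2: issue MUL r3<-Mul1  regs: r0:Add1,r1:2,r2:6,r3:Mul1
  c3: issue ADD r1<-Add2  regs: r0:Add1,r1:Add2,r2:6,r3:Mul1
  c4: CDB Add1=8; issue ADD r1<-Add1  regs: r0:8,r1:Add1,r2:6,r3:Mul1
  c5: issue MUL r1<-Mul2  regs: r0:8,r1:Mul2,r2:6,r3:Mul1
  c6: CDB Add2=8; issue SUB r3<-Add2  regs: r0:8,r1:Mul2,r2:6,r3:Add2
  c7: CDB Mul1=4; stall  regs: r0:8,r1:Mul2,r2:6,r3:Add2
  c8: stall  regs: r0:8,r1:Mul2,r2:6,r3:Add2
  c9: CDB Mul2=48; stall  regs: r0:8,r1:48,r2:6,r3:Add2
  c10: CDB Add1=12; issue SUB r3<-Add1  regs: r0:8,r1:48,r2:6,r3:Add1
  c11: stall  regs: r0:8,r1:48,r2:6,r3:Add1
  c12: CDB Add2=40; issue ADD r3<-Add2  regs: r0:8,r1:48,r2:6,r3:Add2
  c13: issue MUL r1<-Mul1  regs: r0:8,r1:Mul1,r2:6,r3:Add2
  c14: -  regs: r0:8,r1:Mul1,r2:6,r3:Add2
  c15: CDB Add1=-34  regs: r0:8,r1:Mul1,r2:6,r3:Add2
  c16: -  regs: r0:8,r1:Mul1,r2:6,r3:Add2
  c17: -  regs: r0:8,r1:Mul1,r2:6,r3:Add2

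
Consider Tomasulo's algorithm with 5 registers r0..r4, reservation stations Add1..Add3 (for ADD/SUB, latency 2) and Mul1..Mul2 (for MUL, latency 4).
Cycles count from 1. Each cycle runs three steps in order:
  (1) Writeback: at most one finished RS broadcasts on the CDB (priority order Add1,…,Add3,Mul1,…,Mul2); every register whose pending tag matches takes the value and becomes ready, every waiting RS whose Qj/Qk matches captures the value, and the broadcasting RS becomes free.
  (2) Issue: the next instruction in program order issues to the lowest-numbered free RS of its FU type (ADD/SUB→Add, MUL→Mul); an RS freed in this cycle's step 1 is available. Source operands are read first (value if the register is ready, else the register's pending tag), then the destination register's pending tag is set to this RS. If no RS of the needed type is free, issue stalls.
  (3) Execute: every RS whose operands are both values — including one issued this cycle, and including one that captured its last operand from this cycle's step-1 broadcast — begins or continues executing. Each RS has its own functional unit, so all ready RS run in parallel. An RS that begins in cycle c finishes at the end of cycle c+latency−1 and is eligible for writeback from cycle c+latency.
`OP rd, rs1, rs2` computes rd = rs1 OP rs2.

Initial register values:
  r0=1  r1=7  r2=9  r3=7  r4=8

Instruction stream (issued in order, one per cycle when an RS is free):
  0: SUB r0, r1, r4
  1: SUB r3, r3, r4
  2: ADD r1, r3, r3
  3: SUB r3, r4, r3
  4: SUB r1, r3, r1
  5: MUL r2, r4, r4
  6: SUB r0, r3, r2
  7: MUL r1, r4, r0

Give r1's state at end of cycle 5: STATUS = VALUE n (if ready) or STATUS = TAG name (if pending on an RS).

STATUS = TAG Add3

  c1: issue SUB r0<-Add1  regs: r0:Add1,r1:7,r2:9,r3:7,r4:8
  c2: issue SUB r3<-Add2  regs: r0:Add1,r1:7,r2:9,r3:Add2,r4:8
  c3: CDB Add1=-1; issue ADD r1<-Add1  regs: r0:-1,r1:Add1,r2:9,r3:Add2,r4:8
  c4: CDB Add2=-1; issue SUB r3<-Add2  regs: r0:-1,r1:Add1,r2:9,r3:Add2,r4:8
  c5: issue SUB r1<-Add3  regs: r0:-1,r1:Add3,r2:9,r3:Add2,r4:8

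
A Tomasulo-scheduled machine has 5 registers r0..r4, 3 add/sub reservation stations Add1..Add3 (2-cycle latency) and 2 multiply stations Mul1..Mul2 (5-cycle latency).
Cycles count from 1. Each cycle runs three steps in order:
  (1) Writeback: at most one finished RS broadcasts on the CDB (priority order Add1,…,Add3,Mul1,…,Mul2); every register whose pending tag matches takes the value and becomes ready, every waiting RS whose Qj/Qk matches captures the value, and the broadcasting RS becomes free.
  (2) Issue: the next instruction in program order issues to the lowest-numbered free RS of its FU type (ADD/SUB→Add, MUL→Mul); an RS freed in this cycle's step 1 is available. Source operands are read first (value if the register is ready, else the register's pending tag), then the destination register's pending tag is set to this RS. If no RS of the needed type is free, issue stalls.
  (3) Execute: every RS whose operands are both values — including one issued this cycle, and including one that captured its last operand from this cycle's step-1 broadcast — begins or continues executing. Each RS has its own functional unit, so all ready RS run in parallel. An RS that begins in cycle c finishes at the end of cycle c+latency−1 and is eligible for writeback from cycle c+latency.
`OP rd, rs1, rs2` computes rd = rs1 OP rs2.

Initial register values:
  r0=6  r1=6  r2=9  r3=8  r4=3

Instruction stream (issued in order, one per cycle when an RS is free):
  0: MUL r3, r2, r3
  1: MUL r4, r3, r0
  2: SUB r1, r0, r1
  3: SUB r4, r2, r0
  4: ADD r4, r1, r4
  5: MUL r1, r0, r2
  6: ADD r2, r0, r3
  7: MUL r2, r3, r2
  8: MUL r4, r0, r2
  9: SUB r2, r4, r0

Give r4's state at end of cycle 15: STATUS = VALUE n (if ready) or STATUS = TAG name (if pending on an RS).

STATUS = TAG Mul2

  c1: issue MUL r3<-Mul1  regs: r0:6,r1:6,r2:9,r3:Mul1,r4:3
  c2: issue MUL r4<-Mul2  regs: r0:6,r1:6,r2:9,r3:Mul1,r4:Mul2
  c3: issue SUB r1<-Add1  regs: r0:6,r1:Add1,r2:9,r3:Mul1,r4:Mul2
  c4: issue SUB r4<-Add2  regs: r0:6,r1:Add1,r2:9,r3:Mul1,r4:Add2
  c5: CDB Add1=0; issue ADD r4<-Add1  regs: r0:6,r1:0,r2:9,r3:Mul1,r4:Add1
  c6: CDB Add2=3; stall  regs: r0:6,r1:0,r2:9,r3:Mul1,r4:Add1
  c7: CDB Mul1=72; issue MUL r1<-Mul1  regs: r0:6,r1:Mul1,r2:9,r3:72,r4:Add1
  c8: CDB Add1=3; issue ADD r2<-Add1  regs: r0:6,r1:Mul1,r2:Add1,r3:72,r4:3
  c9: stall  regs: r0:6,r1:Mul1,r2:Add1,r3:72,r4:3
  c10: CDB Add1=78; stall  regs: r0:6,r1:Mul1,r2:78,r3:72,r4:3
  c11: stall  regs: r0:6,r1:Mul1,r2:78,r3:72,r4:3
  c12: CDB Mul1=54; issue MUL r2<-Mul1  regs: r0:6,r1:54,r2:Mul1,r3:72,r4:3
  c13: CDB Mul2=432; issue MUL r4<-Mul2  regs: r0:6,r1:54,r2:Mul1,r3:72,r4:Mul2
  c14: issue SUB r2<-Add1  regs: r0:6,r1:54,r2:Add1,r3:72,r4:Mul2
  c15: -  regs: r0:6,r1:54,r2:Add1,r3:72,r4:Mul2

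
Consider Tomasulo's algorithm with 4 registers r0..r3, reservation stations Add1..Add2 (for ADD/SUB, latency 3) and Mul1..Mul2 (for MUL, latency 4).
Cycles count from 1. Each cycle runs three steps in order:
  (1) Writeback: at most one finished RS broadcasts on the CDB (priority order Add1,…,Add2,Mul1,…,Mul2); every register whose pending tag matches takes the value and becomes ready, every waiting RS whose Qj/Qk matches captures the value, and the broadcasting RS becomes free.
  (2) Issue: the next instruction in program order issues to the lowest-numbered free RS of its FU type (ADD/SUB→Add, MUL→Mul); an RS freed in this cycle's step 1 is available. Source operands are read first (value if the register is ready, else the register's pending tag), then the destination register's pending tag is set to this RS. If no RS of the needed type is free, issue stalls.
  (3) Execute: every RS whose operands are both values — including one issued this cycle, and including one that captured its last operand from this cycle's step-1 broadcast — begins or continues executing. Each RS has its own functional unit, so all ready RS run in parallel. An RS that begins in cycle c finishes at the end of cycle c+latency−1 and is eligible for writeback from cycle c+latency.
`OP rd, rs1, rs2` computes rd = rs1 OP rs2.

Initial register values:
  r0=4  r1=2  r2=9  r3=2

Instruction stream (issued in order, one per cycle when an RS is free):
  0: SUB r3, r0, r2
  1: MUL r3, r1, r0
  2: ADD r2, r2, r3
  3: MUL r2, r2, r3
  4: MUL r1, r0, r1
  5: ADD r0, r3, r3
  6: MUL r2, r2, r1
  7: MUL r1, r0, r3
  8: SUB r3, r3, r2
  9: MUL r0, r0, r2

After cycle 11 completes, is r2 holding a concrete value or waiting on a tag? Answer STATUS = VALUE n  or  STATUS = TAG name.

STATUS = TAG Mul1

cycle 1: issue SUB r3<-Add1 // r0:4,r1:2,r2:9,r3:Add1
cycle 2: issue MUL r3<-Mul1 // r0:4,r1:2,r2:9,r3:Mul1
cycle 3: issue ADD r2<-Add2 // r0:4,r1:2,r2:Add2,r3:Mul1
cycle 4: CDB Add1=-5; issue MUL r2<-Mul2 // r0:4,r1:2,r2:Mul2,r3:Mul1
cycle 5: stall // r0:4,r1:2,r2:Mul2,r3:Mul1
cycle 6: CDB Mul1=8; issue MUL r1<-Mul1 // r0:4,r1:Mul1,r2:Mul2,r3:8
cycle 7: issue ADD r0<-Add1 // r0:Add1,r1:Mul1,r2:Mul2,r3:8
cycle 8: stall // r0:Add1,r1:Mul1,r2:Mul2,r3:8
cycle 9: CDB Add2=17; stall // r0:Add1,r1:Mul1,r2:Mul2,r3:8
cycle 10: CDB Add1=16; stall // r0:16,r1:Mul1,r2:Mul2,r3:8
cycle 11: CDB Mul1=8; issue MUL r2<-Mul1 // r0:16,r1:8,r2:Mul1,r3:8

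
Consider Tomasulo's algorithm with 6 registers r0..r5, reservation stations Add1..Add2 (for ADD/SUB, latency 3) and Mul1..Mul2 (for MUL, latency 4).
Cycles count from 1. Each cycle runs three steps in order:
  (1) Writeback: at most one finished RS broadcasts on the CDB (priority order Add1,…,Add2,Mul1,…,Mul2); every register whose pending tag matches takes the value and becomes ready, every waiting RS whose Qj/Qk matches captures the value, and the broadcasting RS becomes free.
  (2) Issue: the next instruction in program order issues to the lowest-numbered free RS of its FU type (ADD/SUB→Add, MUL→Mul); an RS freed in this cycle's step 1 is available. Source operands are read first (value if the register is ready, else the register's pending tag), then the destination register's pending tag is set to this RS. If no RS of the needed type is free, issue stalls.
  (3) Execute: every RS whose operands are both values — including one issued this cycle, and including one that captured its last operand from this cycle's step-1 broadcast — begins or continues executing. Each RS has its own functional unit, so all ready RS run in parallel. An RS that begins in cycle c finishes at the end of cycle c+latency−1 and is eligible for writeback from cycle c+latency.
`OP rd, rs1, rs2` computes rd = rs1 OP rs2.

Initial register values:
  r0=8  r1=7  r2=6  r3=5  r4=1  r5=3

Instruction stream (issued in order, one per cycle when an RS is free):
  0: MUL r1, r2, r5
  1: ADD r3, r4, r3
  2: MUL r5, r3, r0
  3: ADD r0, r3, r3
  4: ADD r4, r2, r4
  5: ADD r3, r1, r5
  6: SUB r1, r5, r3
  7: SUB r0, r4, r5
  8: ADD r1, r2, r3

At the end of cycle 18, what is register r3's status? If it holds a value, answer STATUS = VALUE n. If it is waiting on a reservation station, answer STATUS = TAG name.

STATUS = VALUE 66

  c1: issue MUL r1<-Mul1  regs: r0:8,r1:Mul1,r2:6,r3:5,r4:1,r5:3
  c2: issue ADD r3<-Add1  regs: r0:8,r1:Mul1,r2:6,r3:Add1,r4:1,r5:3
  c3: issue MUL r5<-Mul2  regs: r0:8,r1:Mul1,r2:6,r3:Add1,r4:1,r5:Mul2
  c4: issue ADD r0<-Add2  regs: r0:Add2,r1:Mul1,r2:6,r3:Add1,r4:1,r5:Mul2
  c5: CDB Add1=6; issue ADD r4<-Add1  regs: r0:Add2,r1:Mul1,r2:6,r3:6,r4:Add1,r5:Mul2
  c6: CDB Mul1=18; stall  regs: r0:Add2,r1:18,r2:6,r3:6,r4:Add1,r5:Mul2
  c7: stall  regs: r0:Add2,r1:18,r2:6,r3:6,r4:Add1,r5:Mul2
  c8: CDB Add1=7; issue ADD r3<-Add1  regs: r0:Add2,r1:18,r2:6,r3:Add1,r4:7,r5:Mul2
  c9: CDB Add2=12; issue SUB r1<-Add2  regs: r0:12,r1:Add2,r2:6,r3:Add1,r4:7,r5:Mul2
  c10: CDB Mul2=48; stall  regs: r0:12,r1:Add2,r2:6,r3:Add1,r4:7,r5:48
  c11: stall  regs: r0:12,r1:Add2,r2:6,r3:Add1,r4:7,r5:48
  c12: stall  regs: r0:12,r1:Add2,r2:6,r3:Add1,r4:7,r5:48
  c13: CDB Add1=66; issue SUB r0<-Add1  regs: r0:Add1,r1:Add2,r2:6,r3:66,r4:7,r5:48
  c14: stall  regs: r0:Add1,r1:Add2,r2:6,r3:66,r4:7,r5:48
  c15: stall  regs: r0:Add1,r1:Add2,r2:6,r3:66,r4:7,r5:48
  c16: CDB Add1=-41; issue ADD r1<-Add1  regs: r0:-41,r1:Add1,r2:6,r3:66,r4:7,r5:48
  c17: CDB Add2=-18  regs: r0:-41,r1:Add1,r2:6,r3:66,r4:7,r5:48
  c18: -  regs: r0:-41,r1:Add1,r2:6,r3:66,r4:7,r5:48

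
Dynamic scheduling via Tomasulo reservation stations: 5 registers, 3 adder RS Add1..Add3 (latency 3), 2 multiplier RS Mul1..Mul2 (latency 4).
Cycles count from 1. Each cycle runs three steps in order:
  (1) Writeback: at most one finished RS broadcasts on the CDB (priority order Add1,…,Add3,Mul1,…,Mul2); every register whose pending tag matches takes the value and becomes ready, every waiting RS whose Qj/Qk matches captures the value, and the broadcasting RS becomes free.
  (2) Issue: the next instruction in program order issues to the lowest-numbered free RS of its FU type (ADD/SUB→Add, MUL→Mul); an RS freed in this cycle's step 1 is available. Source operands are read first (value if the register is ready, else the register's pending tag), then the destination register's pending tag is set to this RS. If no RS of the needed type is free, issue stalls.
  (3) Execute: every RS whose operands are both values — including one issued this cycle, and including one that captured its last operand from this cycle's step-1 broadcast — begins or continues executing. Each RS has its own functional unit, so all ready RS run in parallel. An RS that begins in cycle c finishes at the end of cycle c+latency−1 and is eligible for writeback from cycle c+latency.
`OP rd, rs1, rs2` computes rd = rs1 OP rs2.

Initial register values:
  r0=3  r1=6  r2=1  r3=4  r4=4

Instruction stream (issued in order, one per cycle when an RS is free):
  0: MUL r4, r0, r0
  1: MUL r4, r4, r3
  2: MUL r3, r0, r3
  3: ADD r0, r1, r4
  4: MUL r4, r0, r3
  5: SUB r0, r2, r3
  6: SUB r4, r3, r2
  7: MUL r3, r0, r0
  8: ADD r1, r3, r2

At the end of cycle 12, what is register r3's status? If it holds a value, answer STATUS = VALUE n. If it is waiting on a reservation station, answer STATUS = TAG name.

  c1: issue MUL r4<-Mul1  regs: r0:3,r1:6,r2:1,r3:4,r4:Mul1
  c2: issue MUL r4<-Mul2  regs: r0:3,r1:6,r2:1,r3:4,r4:Mul2
  c3: stall  regs: r0:3,r1:6,r2:1,r3:4,r4:Mul2
  c4: stall  regs: r0:3,r1:6,r2:1,r3:4,r4:Mul2
  c5: CDB Mul1=9; issue MUL r3<-Mul1  regs: r0:3,r1:6,r2:1,r3:Mul1,r4:Mul2
  c6: issue ADD r0<-Add1  regs: r0:Add1,r1:6,r2:1,r3:Mul1,r4:Mul2
  c7: stall  regs: r0:Add1,r1:6,r2:1,r3:Mul1,r4:Mul2
  c8: stall  regs: r0:Add1,r1:6,r2:1,r3:Mul1,r4:Mul2
  c9: CDB Mul1=12; issue MUL r4<-Mul1  regs: r0:Add1,r1:6,r2:1,r3:12,r4:Mul1
  c10: CDB Mul2=36; issue SUB r0<-Add2  regs: r0:Add2,r1:6,r2:1,r3:12,r4:Mul1
  c11: issue SUB r4<-Add3  regs: r0:Add2,r1:6,r2:1,r3:12,r4:Add3
  c12: issue MUL r3<-Mul2  regs: r0:Add2,r1:6,r2:1,r3:Mul2,r4:Add3

STATUS = TAG Mul2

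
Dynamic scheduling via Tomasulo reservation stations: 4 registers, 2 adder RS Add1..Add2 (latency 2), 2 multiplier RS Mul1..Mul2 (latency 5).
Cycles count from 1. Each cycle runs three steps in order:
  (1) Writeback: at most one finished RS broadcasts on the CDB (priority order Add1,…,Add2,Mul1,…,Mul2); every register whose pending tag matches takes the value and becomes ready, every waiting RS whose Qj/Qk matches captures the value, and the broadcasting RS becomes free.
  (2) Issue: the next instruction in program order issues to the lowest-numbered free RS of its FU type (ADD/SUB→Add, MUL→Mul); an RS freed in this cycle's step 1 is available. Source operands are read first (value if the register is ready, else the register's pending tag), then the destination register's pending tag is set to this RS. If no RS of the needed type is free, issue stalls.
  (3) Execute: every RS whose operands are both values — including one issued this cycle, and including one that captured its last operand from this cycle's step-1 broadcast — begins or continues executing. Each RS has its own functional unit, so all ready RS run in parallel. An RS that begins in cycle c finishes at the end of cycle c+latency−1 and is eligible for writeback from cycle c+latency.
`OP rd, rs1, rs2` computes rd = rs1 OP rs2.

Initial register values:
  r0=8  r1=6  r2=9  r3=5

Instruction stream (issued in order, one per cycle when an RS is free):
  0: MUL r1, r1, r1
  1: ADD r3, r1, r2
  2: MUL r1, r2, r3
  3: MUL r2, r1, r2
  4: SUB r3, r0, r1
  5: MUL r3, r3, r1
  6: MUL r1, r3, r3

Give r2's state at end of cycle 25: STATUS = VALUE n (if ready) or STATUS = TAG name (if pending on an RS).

  c1: issue MUL r1<-Mul1  regs: r0:8,r1:Mul1,r2:9,r3:5
  c2: issue ADD r3<-Add1  regs: r0:8,r1:Mul1,r2:9,r3:Add1
  c3: issue MUL r1<-Mul2  regs: r0:8,r1:Mul2,r2:9,r3:Add1
  c4: stall  regs: r0:8,r1:Mul2,r2:9,r3:Add1
  c5: stall  regs: r0:8,r1:Mul2,r2:9,r3:Add1
  c6: CDB Mul1=36; issue MUL r2<-Mul1  regs: r0:8,r1:Mul2,r2:Mul1,r3:Add1
  c7: issue SUB r3<-Add2  regs: r0:8,r1:Mul2,r2:Mul1,r3:Add2
  c8: CDB Add1=45; stall  regs: r0:8,r1:Mul2,r2:Mul1,r3:Add2
  c9: stall  regs: r0:8,r1:Mul2,r2:Mul1,r3:Add2
  c10: stall  regs: r0:8,r1:Mul2,r2:Mul1,r3:Add2
  c11: stall  regs: r0:8,r1:Mul2,r2:Mul1,r3:Add2
  c12: stall  regs: r0:8,r1:Mul2,r2:Mul1,r3:Add2
  c13: CDB Mul2=405; issue MUL r3<-Mul2  regs: r0:8,r1:405,r2:Mul1,r3:Mul2
  c14: stall  regs: r0:8,r1:405,r2:Mul1,r3:Mul2
  c15: CDB Add2=-397; stall  regs: r0:8,r1:405,r2:Mul1,r3:Mul2
  c16: stall  regs: r0:8,r1:405,r2:Mul1,r3:Mul2
  c17: stall  regs: r0:8,r1:405,r2:Mul1,r3:Mul2
  c18: CDB Mul1=3645; issue MUL r1<-Mul1  regs: r0:8,r1:Mul1,r2:3645,r3:Mul2
  c19: -  regs: r0:8,r1:Mul1,r2:3645,r3:Mul2
  c20: CDB Mul2=-160785  regs: r0:8,r1:Mul1,r2:3645,r3:-160785
  c21: -  regs: r0:8,r1:Mul1,r2:3645,r3:-160785
  c22: -  regs: r0:8,r1:Mul1,r2:3645,r3:-160785
  c23: -  regs: r0:8,r1:Mul1,r2:3645,r3:-160785
  c24: -  regs: r0:8,r1:Mul1,r2:3645,r3:-160785
  c25: CDB Mul1=25851816225  regs: r0:8,r1:25851816225,r2:3645,r3:-160785

STATUS = VALUE 3645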